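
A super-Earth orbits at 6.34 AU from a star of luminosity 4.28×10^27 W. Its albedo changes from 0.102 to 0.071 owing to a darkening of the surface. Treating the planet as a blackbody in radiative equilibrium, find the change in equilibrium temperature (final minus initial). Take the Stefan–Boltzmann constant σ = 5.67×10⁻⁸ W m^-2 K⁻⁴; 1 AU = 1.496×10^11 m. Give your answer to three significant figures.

Orbital distance: d = 6.34 AU = 9.485×10^11 m.
Flux at the orbit: S = L/(4πd²) = 4.28×10^27/(4π·(9.48×10^11)²) = 378.6 W m^-2.
Initial: T₁ = [S(1−0.102)/(4σ)]^(1/4) = 196.8 K.
Final:   T₂ = [S(1−0.071)/(4σ)]^(1/4) = 198.4 K.
ΔT = T₂ − T₁ = 1.677 K.

1.68 K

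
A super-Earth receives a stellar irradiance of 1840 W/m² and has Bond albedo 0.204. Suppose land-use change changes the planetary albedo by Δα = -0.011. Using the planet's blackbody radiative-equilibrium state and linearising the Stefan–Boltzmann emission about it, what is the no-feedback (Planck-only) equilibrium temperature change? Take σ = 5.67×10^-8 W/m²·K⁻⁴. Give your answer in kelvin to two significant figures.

Reference equilibrium: T_e = [S(1−α)/(4σ)]^(1/4) = 283.5 K.
TOA radiative forcing: ΔF = −S·Δα/4 = −1840·(-0.011)/4 = 5.060 W/m².
Planck response: λ_P = 4σT_e³ = 4·5.67×10⁻⁸·(283.5)³ = 5.167 W/m²/K.
So ΔT₀ = 5.060/5.167 = 0.979 K.

0.98 K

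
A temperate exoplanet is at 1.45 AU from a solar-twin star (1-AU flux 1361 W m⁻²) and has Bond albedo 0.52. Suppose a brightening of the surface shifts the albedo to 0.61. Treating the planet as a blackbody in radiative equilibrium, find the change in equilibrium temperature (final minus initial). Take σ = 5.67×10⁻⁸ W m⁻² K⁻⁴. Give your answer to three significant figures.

Irradiance scales as 1/d², so S = 1361 W m⁻² × (1/1.45)² = 647.3 W m⁻².
Before: T₁ = [647.3·0.48/(4σ)]^(1/4) = 192.4 K.
With α = 0.61, T₂ = 182.7 K.
ΔT = T₂ − T₁ = -9.732 K.

-9.73 K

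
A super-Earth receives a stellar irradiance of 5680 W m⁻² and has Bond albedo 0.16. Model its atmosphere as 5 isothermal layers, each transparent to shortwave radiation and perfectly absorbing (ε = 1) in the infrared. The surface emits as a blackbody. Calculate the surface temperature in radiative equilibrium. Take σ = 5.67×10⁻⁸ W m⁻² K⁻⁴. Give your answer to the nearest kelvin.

OLR = S(1−α)/4 = 1193 W m⁻²; the top layer radiates at T_e = 380.8 K.
For an N-layer opaque stack, T_s⁴ = (N+1)T_e⁴, hence T_s = (6)^(1/4)×380.8 K = 596.1 K.

596 K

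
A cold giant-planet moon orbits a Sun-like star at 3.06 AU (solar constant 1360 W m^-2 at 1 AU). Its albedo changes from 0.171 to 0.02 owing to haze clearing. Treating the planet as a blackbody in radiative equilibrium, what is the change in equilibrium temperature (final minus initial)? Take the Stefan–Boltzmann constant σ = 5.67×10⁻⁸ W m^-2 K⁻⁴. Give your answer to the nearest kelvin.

6 K

By the inverse-square law, S = 1360/3.06² = 145.2 W m^-2.
With α = 0.171, T₁ = 151.8 K.
With α = 0.02, T₂ = 158.3 K.
ΔT = T₂ − T₁ = 6.485 K.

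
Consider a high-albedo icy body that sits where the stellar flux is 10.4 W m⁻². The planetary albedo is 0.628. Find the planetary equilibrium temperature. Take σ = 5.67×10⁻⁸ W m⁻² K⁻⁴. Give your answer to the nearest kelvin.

Absorbed flux (global mean): S(1−α)/4 = 10.40·0.372/4 = 0.9672 W m⁻².
Set σT⁴ = 0.9672 → T = (0.9672/σ)^(1/4) = 64.27 K.

64 kelvin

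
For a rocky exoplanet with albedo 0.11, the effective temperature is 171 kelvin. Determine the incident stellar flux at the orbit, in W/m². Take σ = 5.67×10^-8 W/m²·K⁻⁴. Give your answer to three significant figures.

From S(1−α)/4 = σT⁴: S = 4σT⁴/(1−α).
σT⁴ = 5.67×10⁻⁸·(171)⁴ = 48.48 W/m².
So S = 4×48.48/(1−0.11) = 217.9 W/m².

218 W/m²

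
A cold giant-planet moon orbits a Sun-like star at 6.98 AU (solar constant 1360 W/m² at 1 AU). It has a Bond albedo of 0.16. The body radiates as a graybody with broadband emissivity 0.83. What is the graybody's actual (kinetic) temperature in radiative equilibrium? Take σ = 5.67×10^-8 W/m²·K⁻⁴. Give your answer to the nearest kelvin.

By the inverse-square law, S = 1360/6.98² = 27.91 W/m².
The planet absorbs (1−α)S over its disc πR² and re-emits over 4πR², so the mean absorbed flux is (1−0.16)·27.91/4 = 5.862 W/m².
Equating to εσT⁴ with ε = 0.83: T = (5.862/0.83σ)^(1/4) = 105.6 K.

106 K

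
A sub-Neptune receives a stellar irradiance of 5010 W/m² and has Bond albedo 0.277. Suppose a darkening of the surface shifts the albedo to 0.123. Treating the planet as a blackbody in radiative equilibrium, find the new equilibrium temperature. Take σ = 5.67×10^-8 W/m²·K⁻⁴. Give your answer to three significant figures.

T₂ = [S(1−α₂)/(4σ)]^(1/4) = [5010·0.877/(4σ)]^(1/4) = 373.1 K.

373 K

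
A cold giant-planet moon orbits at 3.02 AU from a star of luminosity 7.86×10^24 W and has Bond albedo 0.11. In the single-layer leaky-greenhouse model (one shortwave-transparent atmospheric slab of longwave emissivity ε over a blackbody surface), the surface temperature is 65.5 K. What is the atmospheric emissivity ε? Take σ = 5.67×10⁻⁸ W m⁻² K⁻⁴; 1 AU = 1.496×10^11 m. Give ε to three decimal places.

0.693

Orbital distance: d = 3.02 AU = 4.518×10^11 m.
S = L/(4πd²) = 3.064 W m⁻².
Effective temperature: T_e = [S(1−α)/(4σ)]^(1/4) = 58.89 K.
Since (2−ε)/2 = (T_e/T_s)⁴ = 0.6533, ε = 0.6934.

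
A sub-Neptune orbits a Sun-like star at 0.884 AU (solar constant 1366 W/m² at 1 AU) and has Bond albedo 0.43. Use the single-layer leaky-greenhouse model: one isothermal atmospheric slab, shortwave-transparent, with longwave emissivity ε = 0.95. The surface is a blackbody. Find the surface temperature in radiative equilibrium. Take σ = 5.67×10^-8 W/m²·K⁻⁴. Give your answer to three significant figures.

302 K

Irradiance scales as 1/d², so S = 1366 W/m² × (1/0.884)² = 1748 W/m².
The planet radiates to space at T_e = [S(1−α)/(4σ)]^(1/4) = 257.5 K.
Surface balance with a leaky layer gives σT_s⁴ = σT_e⁴·2/(2−ε), so T_s = T_e·[2/(2−0.95)]^(1/4) = 302.5 K.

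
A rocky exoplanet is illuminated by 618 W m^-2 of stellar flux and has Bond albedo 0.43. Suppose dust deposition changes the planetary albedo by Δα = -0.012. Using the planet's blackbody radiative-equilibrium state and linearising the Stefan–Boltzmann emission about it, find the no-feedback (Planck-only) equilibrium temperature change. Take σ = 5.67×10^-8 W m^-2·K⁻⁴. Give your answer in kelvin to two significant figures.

Unperturbed T_e = [618.0·(1−0.43)/(4σ)]^¼ = 198.5 K.
The change in absorbed flux is Δ[S(1−α)/4] = −SΔα/4 = 1.854 W m^-2.
Planck response: λ_P = 4σT_e³ = 4·5.67×10⁻⁸·(198.5)³ = 1.774 W m^-2/K.
Hence the no-feedback warming is ΔF/(4σT_e³) = 1.04 K.

1.0 K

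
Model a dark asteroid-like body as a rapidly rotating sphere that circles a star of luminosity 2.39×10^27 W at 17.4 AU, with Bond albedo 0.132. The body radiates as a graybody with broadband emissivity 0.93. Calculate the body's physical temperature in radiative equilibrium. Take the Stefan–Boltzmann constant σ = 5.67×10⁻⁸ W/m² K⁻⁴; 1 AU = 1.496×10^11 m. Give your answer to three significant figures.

Orbital distance: d = 17.4 AU = 2.603×10^12 m.
Spreading L over a sphere of radius d: S = 2.39×10^27/(4π·2.60×10^12²) = 28.07 W/m².
Absorbed flux (global mean): S(1−α)/4 = 28.07·0.868/4 = 6.091 W/m².
Radiative balance εσT⁴ = 6.091 gives T = [6.091/(0.93·σ)]^(1/4) = 103.7 K.

104 kelvin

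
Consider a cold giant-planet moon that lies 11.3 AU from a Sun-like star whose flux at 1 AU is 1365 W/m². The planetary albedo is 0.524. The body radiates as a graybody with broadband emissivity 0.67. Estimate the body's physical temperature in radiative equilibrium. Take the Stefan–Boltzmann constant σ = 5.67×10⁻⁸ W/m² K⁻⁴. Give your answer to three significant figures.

76.1 kelvin

By the inverse-square law, S = 1365/11.3² = 10.69 W/m².
Absorbed flux (global mean): S(1−α)/4 = 10.69·0.476/4 = 1.272 W/m².
Equating to εσT⁴ with ε = 0.67: T = (1.272/0.67σ)^(1/4) = 76.07 K.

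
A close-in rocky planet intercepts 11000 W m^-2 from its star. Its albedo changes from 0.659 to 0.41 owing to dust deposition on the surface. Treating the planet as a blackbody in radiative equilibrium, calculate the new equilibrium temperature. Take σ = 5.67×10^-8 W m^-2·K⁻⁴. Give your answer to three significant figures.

411 kelvin

With the new albedo, S(1−α₂)/4 = 1623 W m^-2, so T₂ = 411.3 K.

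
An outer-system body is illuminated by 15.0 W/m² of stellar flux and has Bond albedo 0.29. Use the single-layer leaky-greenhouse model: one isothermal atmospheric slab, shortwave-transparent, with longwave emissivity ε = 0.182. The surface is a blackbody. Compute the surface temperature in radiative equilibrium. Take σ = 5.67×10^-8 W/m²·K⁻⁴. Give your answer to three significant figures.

84.8 K

At the top of the atmosphere, σT_e⁴ = S(1−α)/4 = 2.662 W/m², giving T_e = 82.78 K.
Surface balance with a leaky layer gives σT_s⁴ = σT_e⁴·2/(2−ε), so T_s = T_e·[2/(2−0.182)]^(1/4) = 84.78 K.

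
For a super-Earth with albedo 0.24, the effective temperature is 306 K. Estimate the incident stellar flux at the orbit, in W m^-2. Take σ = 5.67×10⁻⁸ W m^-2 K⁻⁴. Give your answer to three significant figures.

2620 W m^-2

Invert the energy balance for S: S = 4σT⁴/(1−α).
The emitted flux is σT⁴ = 497.1 W m^-2.
So S = 4×497.1/(1−0.24) = 2616 W m^-2.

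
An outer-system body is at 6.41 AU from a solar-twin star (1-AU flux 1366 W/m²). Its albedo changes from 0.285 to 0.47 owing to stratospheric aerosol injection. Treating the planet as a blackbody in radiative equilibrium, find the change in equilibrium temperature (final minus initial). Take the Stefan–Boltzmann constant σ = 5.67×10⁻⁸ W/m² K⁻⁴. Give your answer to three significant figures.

Irradiance scales as 1/d², so S = 1366 W/m² × (1/6.41)² = 33.25 W/m².
Initial: T₁ = [S(1−0.285)/(4σ)]^(1/4) = 101.2 K.
With α = 0.47, T₂ = 93.88 K.
Change: 93.88 − 101.2 = -7.297 K.

-7.30 K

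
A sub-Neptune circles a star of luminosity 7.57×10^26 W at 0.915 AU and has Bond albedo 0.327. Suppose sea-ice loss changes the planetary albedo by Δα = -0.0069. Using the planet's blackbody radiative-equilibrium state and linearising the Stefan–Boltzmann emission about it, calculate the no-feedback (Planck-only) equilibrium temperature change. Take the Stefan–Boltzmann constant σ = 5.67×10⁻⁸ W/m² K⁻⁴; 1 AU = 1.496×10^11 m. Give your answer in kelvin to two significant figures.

d = 0.915 × 1.496×10^11 m = 1.369×10^11 m.
Flux at the orbit: S = L/(4πd²) = 7.57×10^26/(4π·(1.37×10^11)²) = 3215 W/m².
Reference equilibrium: T_e = [S(1−α)/(4σ)]^(1/4) = 312.5 K.
The change in absorbed flux is Δ[S(1−α)/4] = −SΔα/4 = 5.546 W/m².
Linearising σT⁴ gives d(σT⁴)/dT = 4σT_e³ = 6.923 W/m² per K.
ΔT₀ = ΔF/λ_P = 5.546/6.923 = 0.801 K.

0.80 kelvin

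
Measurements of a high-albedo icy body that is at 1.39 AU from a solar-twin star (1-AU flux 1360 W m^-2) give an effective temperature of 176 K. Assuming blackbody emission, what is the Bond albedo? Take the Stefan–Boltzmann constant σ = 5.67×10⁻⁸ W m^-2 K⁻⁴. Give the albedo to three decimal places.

0.691

Irradiance scales as 1/d², so S = 1360 W m^-2 × (1/1.39)² = 703.9 W m^-2.
Rearranging the radiative balance, α = 1 − 4σT⁴/S.
4σT⁴ = 4·5.67×10⁻⁸·(176)⁴ = 217.6 W m^-2.
Hence α = 1 − 217.6/703.9 = 0.6908.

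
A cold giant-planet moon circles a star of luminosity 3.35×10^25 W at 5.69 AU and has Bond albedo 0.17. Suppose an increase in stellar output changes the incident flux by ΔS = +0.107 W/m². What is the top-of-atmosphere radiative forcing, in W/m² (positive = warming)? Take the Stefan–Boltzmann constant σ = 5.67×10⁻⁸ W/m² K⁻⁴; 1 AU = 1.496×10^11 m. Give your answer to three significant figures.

Orbital distance: d = 5.69 AU = 8.512×10^11 m.
Flux at the orbit: S = L/(4πd²) = 3.35×10^25/(4π·(8.51×10^11)²) = 3.679 W/m².
Only a fraction (1−α) is absorbed and it's spread over 4πR², so ΔF = (1−α)ΔS/4 = 0.02220 W/m².

0.0222 W/m²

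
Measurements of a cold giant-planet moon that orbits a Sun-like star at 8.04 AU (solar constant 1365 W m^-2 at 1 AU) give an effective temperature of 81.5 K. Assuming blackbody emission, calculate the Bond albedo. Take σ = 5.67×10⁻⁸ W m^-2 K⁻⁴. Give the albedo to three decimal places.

Irradiance scales as 1/d², so S = 1365 W m^-2 × (1/8.04)² = 21.12 W m^-2.
Energy balance: S(1−α)/4 = σT⁴, so 1−α = 4σT⁴/S.
σT⁴ = 2.502 W m^-2, so 4σT⁴ = 10.01 W m^-2.
1−α = 10.01/21.12 = 0.4739, so α = 0.5261.

0.526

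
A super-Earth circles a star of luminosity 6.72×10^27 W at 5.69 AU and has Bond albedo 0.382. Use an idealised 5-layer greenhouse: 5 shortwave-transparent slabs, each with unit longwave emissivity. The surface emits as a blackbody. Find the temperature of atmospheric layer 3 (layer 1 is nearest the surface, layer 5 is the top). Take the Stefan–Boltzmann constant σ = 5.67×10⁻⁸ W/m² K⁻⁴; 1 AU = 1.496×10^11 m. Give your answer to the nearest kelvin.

279 kelvin

Orbital distance: d = 5.69 AU = 8.512×10^11 m.
Spreading L over a sphere of radius d: S = 6.72×10^27/(4π·8.51×10^11²) = 738.0 W/m².
OLR = S(1−α)/4 = 114.0 W/m²; the top layer radiates at T_e = 211.8 K.
The net upward flux σT_e⁴ is constant between every pair of levels, so T_k⁴ = (N+1−k)T_e⁴.
With k = 3: T_3 = (5+1−3)^¼·211.8 K = 278.7 K.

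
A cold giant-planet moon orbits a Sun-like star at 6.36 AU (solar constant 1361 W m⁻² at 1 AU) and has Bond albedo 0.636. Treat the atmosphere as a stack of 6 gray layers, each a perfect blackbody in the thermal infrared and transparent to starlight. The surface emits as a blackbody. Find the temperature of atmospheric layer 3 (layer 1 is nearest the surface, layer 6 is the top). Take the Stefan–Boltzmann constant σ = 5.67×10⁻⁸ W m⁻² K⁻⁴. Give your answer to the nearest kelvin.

121 kelvin

By the inverse-square law, S = 1361/6.36² = 33.65 W m⁻².
The effective emission temperature is T_e = [S(1−α)/(4σ)]^¼ = 85.72 K.
Each opaque layer satisfies 2T_j⁴ = T_{j−1}⁴ + T_{j+1}⁴, giving T_k⁴ = (N+1−k)T_e⁴.
With k = 3: T_3 = (6+1−3)^¼·85.72 K = 121.2 K.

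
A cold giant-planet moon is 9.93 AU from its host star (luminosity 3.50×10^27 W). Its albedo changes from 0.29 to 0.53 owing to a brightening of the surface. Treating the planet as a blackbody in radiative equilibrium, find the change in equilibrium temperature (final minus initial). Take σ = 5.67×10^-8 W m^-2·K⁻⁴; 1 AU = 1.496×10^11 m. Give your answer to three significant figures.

d = 9.93 × 1.496×10^11 m = 1.486×10^12 m.
Flux at the orbit: S = L/(4πd²) = 3.50×10^27/(4π·(1.49×10^12)²) = 126.2 W m^-2.
Before: T₁ = [126.2·0.71/(4σ)]^(1/4) = 141.0 K.
Final:   T₂ = [S(1−0.53)/(4σ)]^(1/4) = 127.2 K.
ΔT = T₂ − T₁ = -13.82 K.

-13.8 K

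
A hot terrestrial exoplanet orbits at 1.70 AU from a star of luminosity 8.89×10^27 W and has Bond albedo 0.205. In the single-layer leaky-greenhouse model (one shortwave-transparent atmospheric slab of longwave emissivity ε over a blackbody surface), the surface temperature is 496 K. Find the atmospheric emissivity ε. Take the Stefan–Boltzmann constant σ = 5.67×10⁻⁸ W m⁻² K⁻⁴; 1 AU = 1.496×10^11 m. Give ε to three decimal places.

Orbital distance: d = 1.70 AU = 2.543×10^11 m.
Flux at the orbit: S = L/(4πd²) = 8.89×10^27/(4π·(2.54×10^11)²) = 10940 W m⁻².
First, T_e = [10940·(1−0.205)/(4σ)]^(1/4) = 442.5 K.
Inverting T_s⁴ = 2T_e⁴/(2−ε): (T_e/T_s)⁴ = 0.6335, so ε = 2(1 − 0.6335) = 0.7331.

0.733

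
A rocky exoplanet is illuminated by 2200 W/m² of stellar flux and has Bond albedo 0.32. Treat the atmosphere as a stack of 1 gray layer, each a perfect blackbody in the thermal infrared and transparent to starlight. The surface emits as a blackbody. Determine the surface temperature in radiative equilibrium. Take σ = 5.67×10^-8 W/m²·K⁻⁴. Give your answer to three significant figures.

339 kelvin

OLR = S(1−α)/4 = 374.0 W/m²; the top layer radiates at T_e = 285.0 K.
Layer-by-layer balance gives σT_s⁴ = (N+1)σT_e⁴, so T_s = 2^¼·285.0 = 338.9 K.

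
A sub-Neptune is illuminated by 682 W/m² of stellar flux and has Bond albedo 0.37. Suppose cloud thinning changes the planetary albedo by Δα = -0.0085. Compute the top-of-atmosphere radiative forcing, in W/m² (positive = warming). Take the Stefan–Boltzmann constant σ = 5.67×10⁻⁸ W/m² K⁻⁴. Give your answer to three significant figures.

1.45 W/m²

The change in absorbed flux is Δ[S(1−α)/4] = −SΔα/4 = 1.449 W/m².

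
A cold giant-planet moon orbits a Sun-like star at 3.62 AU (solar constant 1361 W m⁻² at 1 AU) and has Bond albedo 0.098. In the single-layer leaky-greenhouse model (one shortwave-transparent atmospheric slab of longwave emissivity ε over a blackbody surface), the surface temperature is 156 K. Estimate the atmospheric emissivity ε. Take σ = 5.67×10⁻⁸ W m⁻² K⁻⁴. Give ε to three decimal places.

0.605

Irradiance scales as 1/d², so S = 1361 W m⁻² × (1/3.62)² = 103.9 W m⁻².
TOA balance gives T_e = 142.6 K.
T_s⁴ = T_e⁴·2/(2−ε) → ε = 2 − 2(T_e/T_s)⁴ = 2 − 2·(142.6/156)⁴ = 0.6051.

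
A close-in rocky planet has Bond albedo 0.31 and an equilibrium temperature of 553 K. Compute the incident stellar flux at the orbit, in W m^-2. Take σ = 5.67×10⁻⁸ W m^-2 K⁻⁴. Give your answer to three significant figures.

From S(1−α)/4 = σT⁴: S = 4σT⁴/(1−α).
σT⁴ = 5.67×10⁻⁸·(553)⁴ = 5303 W m^-2.
So S = 4×5303/(1−0.31) = 30740 W m^-2.

30700 W m^-2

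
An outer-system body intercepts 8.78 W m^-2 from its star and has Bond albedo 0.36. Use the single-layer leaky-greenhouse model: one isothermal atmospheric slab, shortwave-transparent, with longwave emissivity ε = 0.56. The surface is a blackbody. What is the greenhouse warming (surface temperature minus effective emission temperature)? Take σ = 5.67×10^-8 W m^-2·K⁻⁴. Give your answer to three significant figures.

6.04 kelvin

At the top of the atmosphere, σT_e⁴ = S(1−α)/4 = 1.405 W m^-2, giving T_e = 70.55 K.
The surface balance (absorbed SW + ε·downward IR = σT_s⁴) with T_a⁴ = T_s⁴/2 reduces to T_s = T_e·[2/(2−ε)]^¼ = 76.59 K.
T_s − T_e = 76.59 − 70.55 = 6.039 K.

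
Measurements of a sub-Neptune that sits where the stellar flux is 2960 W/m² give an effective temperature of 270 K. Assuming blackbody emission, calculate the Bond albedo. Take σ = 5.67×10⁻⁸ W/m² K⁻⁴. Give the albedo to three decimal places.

0.593

Energy balance: S(1−α)/4 = σT⁴, so 1−α = 4σT⁴/S.
σT⁴ = 301.3 W/m², so 4σT⁴ = 1205 W/m².
1−α = 1205/2960 = 0.4072, so α = 0.5928.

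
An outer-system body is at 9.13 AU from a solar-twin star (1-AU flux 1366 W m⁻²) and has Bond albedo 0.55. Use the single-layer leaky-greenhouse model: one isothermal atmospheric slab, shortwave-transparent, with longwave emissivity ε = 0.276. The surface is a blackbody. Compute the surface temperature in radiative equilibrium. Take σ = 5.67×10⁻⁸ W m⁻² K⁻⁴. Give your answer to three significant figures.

78.4 kelvin

Irradiance scales as 1/d², so S = 1366 W m⁻² × (1/9.13)² = 16.39 W m⁻².
The planet radiates to space at T_e = [S(1−α)/(4σ)]^(1/4) = 75.51 K.
The surface balance (absorbed SW + ε·downward IR = σT_s⁴) with T_a⁴ = T_s⁴/2 reduces to T_s = T_e·[2/(2−ε)]^¼ = 78.37 K.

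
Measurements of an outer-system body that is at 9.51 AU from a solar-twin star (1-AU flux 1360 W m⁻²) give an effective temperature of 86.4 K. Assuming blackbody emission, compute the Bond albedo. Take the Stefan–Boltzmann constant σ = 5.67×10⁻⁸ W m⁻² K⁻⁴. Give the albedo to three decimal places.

Flux at the orbit: S = 1360/(9.51)² = 15.04 W m⁻².
Energy balance: S(1−α)/4 = σT⁴, so 1−α = 4σT⁴/S.
4σT⁴ = 4·5.67×10⁻⁸·(86.4)⁴ = 12.64 W m⁻².
1−α = 12.64/15.04 = 0.8405, so α = 0.1595.

0.160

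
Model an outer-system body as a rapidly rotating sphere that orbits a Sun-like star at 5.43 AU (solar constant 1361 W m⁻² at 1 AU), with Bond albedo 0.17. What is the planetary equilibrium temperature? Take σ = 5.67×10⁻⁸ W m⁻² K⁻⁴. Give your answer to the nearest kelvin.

Flux at the orbit: S = 1361/(5.43)² = 46.16 W m⁻².
The planet absorbs (1−α)S over its disc πR² and re-emits over 4πR², so the mean absorbed flux is (1−0.17)·46.16/4 = 9.578 W m⁻².
In equilibrium σT⁴ equals this, so T = 114.0 K.

114 K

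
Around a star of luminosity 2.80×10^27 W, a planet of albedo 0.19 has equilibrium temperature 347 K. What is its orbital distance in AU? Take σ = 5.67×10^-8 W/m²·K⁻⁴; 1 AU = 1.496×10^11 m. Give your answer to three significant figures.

Energy balance gives S = 4σT⁴/(1−α) = 4060 W/m².
From L = 4πd²S, d = √(2.80×10^27/(4π·4060)) = 2.343×10^11 m = 1.566 AU.

1.57 AU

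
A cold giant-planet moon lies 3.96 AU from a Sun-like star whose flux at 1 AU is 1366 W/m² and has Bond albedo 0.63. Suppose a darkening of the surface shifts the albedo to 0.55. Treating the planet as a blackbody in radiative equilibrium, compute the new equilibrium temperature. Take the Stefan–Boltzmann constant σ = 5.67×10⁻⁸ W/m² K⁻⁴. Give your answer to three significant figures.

Irradiance scales as 1/d², so S = 1366 W/m² × (1/3.96)² = 87.11 W/m².
With the new albedo, S(1−α₂)/4 = 9.800 W/m², so T₂ = 114.7 K.

115 K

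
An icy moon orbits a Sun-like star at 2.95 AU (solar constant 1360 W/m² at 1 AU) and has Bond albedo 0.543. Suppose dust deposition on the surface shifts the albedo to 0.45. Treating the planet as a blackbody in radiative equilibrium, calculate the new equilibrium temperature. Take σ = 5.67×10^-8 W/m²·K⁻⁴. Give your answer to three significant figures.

140 kelvin

By the inverse-square law, S = 1360/2.95² = 156.3 W/m².
T₂ = [S(1−α₂)/(4σ)]^(1/4) = [156.3·0.55/(4σ)]^(1/4) = 139.5 K.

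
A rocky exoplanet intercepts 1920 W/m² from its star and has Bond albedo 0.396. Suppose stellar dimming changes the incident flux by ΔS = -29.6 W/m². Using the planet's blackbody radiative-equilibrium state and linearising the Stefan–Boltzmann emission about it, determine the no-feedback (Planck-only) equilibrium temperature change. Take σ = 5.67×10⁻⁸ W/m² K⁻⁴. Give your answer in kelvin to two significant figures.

-1.0 kelvin

Reference equilibrium: T_e = [S(1−α)/(4σ)]^(1/4) = 267.4 K.
ΔF = Δ[S(1−α)]/4 = (1−0.396)·-29.6/4 = -4.470 W/m².
Planck response: λ_P = 4σT_e³ = 4·5.67×10⁻⁸·(267.4)³ = 4.337 W/m²/K.
So ΔT₀ = -4.470/4.337 = -1.03 K.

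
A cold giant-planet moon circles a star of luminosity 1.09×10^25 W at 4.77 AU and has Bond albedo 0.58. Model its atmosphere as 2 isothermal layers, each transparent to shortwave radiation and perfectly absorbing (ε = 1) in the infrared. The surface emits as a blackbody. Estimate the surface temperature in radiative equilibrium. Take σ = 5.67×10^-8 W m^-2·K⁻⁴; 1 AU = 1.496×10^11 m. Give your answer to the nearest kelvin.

Orbital distance: d = 4.77 AU = 7.136×10^11 m.
S = L/(4πd²) = 1.703 W m^-2.
Top-of-atmosphere balance: σT_e⁴ = S(1−α)/4 = 0.1789 W m^-2 → T_e = 42.14 K.
With N = 2 opaque layers, T_s = (N+1)^(1/4)·T_e = 3^(1/4)·42.14 = 55.46 K.

55 kelvin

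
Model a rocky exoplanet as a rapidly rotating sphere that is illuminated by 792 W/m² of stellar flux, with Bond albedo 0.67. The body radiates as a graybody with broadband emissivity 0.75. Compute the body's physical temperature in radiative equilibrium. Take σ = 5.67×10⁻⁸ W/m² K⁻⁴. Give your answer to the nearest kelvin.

The planet absorbs (1−α)S over its disc πR² and re-emits over 4πR², so the mean absorbed flux is (1−0.67)·792.0/4 = 65.34 W/m².
Equating to εσT⁴ with ε = 0.75: T = (65.34/0.75σ)^(1/4) = 198.0 K.

198 kelvin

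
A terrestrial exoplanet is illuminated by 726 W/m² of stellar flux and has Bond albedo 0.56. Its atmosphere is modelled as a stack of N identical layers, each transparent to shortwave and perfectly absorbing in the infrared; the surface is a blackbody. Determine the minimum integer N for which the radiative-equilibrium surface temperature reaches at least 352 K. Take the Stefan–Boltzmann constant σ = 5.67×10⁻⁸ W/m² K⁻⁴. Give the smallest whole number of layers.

The effective emission temperature is T_e = [S(1−α)/(4σ)]^¼ = 193.7 K.
Need (N+1)T_e⁴ ≥ T_s⁴, i.e. N+1 ≥ (352/193.7)⁴ = 10.900.
Rounding up, N = 10.

10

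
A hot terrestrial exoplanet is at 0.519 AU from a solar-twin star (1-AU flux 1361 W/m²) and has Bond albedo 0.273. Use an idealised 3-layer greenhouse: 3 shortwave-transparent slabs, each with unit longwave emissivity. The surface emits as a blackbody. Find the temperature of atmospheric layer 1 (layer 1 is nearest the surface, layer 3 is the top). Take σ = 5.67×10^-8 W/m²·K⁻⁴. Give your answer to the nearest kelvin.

469 K

By the inverse-square law, S = 1361/0.519² = 5053 W/m².
OLR = S(1−α)/4 = 918.3 W/m²; the top layer radiates at T_e = 356.7 K.
The net upward flux σT_e⁴ is constant between every pair of levels, so T_k⁴ = (N+1−k)T_e⁴.
T_1 = (3)^(1/4)·356.7 = 469.5 K.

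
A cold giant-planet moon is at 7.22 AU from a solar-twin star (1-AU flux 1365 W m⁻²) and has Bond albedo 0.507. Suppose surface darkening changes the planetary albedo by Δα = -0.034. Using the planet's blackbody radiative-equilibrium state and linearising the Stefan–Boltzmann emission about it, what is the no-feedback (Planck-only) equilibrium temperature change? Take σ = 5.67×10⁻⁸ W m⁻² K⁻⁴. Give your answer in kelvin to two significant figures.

Flux at the orbit: S = 1365/(7.22)² = 26.19 W m⁻².
Unperturbed T_e = [26.19·(1−0.507)/(4σ)]^¼ = 86.86 K.
TOA radiative forcing: ΔF = −S·Δα/4 = −26.19·(-0.034)/4 = 0.2226 W m⁻².
The Planck feedback parameter is 4σT_e³ = 0.1486 W m⁻²/K.
ΔT₀ = ΔF/λ_P = 0.2226/0.1486 = 1.50 K.

1.5 kelvin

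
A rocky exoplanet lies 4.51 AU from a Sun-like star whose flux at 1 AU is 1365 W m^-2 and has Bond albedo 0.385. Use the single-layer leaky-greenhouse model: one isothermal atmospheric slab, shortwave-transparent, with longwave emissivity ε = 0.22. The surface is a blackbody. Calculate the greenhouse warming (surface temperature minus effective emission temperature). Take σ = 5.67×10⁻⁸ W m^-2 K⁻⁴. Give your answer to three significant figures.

Irradiance scales as 1/d², so S = 1365 W m^-2 × (1/4.51)² = 67.11 W m^-2.
Effective emission temperature (TOA balance): σT_e⁴ = S(1−α)/4 = 10.32 W m^-2 → T_e = 116.1 K.
For a single slab of emissivity ε, T_s⁴ = 2T_e⁴/(2−ε); thus T_s = 116.1·(1.124)^(1/4) = 119.6 K.
T_s − T_e = 119.6 − 116.1 = 3.433 K.

3.43 kelvin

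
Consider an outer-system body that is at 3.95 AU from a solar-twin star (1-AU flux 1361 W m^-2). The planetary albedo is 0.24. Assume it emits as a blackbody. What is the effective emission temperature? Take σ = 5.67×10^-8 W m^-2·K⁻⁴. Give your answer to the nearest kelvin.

By the inverse-square law, S = 1361/3.95² = 87.23 W m^-2.
Absorbed flux (global mean): S(1−α)/4 = 87.23·0.76/4 = 16.57 W m^-2.
In equilibrium σT⁴ equals this, so T = 130.8 K.

131 kelvin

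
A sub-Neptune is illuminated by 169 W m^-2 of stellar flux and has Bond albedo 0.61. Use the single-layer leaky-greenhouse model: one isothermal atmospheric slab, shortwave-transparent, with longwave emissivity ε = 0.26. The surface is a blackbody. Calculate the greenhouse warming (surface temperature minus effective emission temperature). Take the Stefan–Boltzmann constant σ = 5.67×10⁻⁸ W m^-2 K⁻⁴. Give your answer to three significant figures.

4.63 K

At the top of the atmosphere, σT_e⁴ = S(1−α)/4 = 16.48 W m^-2, giving T_e = 130.6 K.
For a single slab of emissivity ε, T_s⁴ = 2T_e⁴/(2−ε); thus T_s = 130.6·(1.149)^(1/4) = 135.2 K.
Greenhouse warming: T_s − T_e = 4.626 K.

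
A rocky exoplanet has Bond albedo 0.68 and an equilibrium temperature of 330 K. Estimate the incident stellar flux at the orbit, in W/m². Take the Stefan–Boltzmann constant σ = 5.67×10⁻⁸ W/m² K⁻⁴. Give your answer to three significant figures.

Invert the energy balance for S: S = 4σT⁴/(1−α).
σT⁴ = 5.67×10⁻⁸·(330)⁴ = 672.4 W/m².
So S = 4×672.4/(1−0.68) = 8405 W/m².

8410 W/m²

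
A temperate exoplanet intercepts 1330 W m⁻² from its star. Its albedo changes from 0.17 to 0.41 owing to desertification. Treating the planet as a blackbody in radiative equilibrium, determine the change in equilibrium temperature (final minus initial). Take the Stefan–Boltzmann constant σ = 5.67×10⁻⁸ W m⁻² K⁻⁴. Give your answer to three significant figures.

Before: T₁ = [1330·0.83/(4σ)]^(1/4) = 264.1 K.
Final:   T₂ = [S(1−0.41)/(4σ)]^(1/4) = 242.5 K.
ΔT = T₂ − T₁ = -21.60 K.

-21.6 kelvin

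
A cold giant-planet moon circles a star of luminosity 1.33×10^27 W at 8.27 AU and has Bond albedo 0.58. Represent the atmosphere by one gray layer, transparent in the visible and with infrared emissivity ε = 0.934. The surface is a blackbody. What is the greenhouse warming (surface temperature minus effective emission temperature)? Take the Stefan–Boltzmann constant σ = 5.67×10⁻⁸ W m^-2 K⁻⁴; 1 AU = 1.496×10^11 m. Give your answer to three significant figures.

Orbital distance: d = 8.27 AU = 1.237×10^12 m.
Flux at the orbit: S = L/(4πd²) = 1.33×10^27/(4π·(1.24×10^12)²) = 69.15 W m^-2.
At the top of the atmosphere, σT_e⁴ = S(1−α)/4 = 7.260 W m^-2, giving T_e = 106.4 K.
Surface balance with a leaky layer gives σT_s⁴ = σT_e⁴·2/(2−ε), so T_s = T_e·[2/(2−0.934)]^(1/4) = 124.5 K.
T_s − T_e = 124.5 − 106.4 = 18.12 K.

18.1 kelvin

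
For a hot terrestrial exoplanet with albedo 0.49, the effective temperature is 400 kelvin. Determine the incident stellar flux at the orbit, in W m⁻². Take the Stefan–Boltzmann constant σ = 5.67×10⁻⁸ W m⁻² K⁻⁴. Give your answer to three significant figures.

11400 W m⁻²

Invert the energy balance for S: S = 4σT⁴/(1−α).
σT⁴ = 5.67×10⁻⁸·(400)⁴ = 1452 W m⁻².
So S = 4×1452/(1−0.49) = 11380 W m⁻².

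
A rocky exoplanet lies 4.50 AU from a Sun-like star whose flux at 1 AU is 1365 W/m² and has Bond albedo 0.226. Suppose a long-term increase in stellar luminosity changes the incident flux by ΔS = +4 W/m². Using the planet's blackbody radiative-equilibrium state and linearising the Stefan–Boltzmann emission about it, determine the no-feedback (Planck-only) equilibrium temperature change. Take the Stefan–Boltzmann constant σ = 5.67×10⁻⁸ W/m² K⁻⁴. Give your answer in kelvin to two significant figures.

By the inverse-square law, S = 1365/4.50² = 67.41 W/m².
The baseline emission temperature is T_e = 123.2 K.
Only a fraction (1−α) is absorbed and it's spread over 4πR², so ΔF = (1−α)ΔS/4 = 0.7740 W/m².
Planck response: λ_P = 4σT_e³ = 4·5.67×10⁻⁸·(123.2)³ = 0.4236 W/m²/K.
Hence the no-feedback warming is ΔF/(4σT_e³) = 1.83 K.

1.8 kelvin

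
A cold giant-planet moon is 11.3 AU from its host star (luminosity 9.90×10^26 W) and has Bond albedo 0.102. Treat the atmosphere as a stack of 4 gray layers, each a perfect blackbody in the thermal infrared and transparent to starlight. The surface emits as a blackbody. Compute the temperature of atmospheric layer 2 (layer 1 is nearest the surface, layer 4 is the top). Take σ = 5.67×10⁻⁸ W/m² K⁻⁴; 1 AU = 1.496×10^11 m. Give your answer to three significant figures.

135 K

Orbital distance: d = 11.3 AU = 1.690×10^12 m.
Spreading L over a sphere of radius d: S = 9.90×10^26/(4π·1.69×10^12²) = 27.57 W/m².
Top-of-atmosphere balance: σT_e⁴ = S(1−α)/4 = 6.189 W/m² → T_e = 102.2 K.
In the N-layer model, layer k (counted from the surface) has T_k = (N+1−k)^(1/4)·T_e.
With k = 2: T_2 = (4+1−2)^¼·102.2 K = 134.5 K.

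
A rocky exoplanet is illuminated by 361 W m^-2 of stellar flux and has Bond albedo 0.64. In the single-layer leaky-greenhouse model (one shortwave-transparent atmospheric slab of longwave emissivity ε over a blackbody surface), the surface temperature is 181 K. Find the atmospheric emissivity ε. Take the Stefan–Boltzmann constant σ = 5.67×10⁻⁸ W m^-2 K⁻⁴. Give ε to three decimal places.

Effective temperature: T_e = [S(1−α)/(4σ)]^(1/4) = 154.7 K.
T_s⁴ = T_e⁴·2/(2−ε) → ε = 2 − 2(T_e/T_s)⁴ = 2 − 2·(154.7/181)⁴ = 0.9322.

0.932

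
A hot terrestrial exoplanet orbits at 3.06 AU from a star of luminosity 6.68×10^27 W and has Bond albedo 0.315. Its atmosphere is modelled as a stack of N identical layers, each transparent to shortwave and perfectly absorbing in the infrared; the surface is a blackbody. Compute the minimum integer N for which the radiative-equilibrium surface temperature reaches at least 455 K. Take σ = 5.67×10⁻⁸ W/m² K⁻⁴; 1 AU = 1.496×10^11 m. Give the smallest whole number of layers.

5

d = 3.06 × 1.496×10^11 m = 4.578×10^11 m.
Spreading L over a sphere of radius d: S = 6.68×10^27/(4π·4.58×10^11²) = 2537 W/m².
OLR = S(1−α)/4 = 434.4 W/m²; the top layer radiates at T_e = 295.9 K.
Need (N+1)T_e⁴ ≥ T_s⁴, i.e. N+1 ≥ (455/295.9)⁴ = 5.594.
The minimum whole number is N = 5.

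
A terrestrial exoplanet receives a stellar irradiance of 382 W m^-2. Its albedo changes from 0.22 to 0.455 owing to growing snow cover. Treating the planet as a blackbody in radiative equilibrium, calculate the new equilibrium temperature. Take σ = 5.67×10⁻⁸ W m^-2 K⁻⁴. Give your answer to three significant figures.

New equilibrium: T₂ = [(1−0.455)·382.0/(4σ)]^(1/4) = 174.1 K.

174 K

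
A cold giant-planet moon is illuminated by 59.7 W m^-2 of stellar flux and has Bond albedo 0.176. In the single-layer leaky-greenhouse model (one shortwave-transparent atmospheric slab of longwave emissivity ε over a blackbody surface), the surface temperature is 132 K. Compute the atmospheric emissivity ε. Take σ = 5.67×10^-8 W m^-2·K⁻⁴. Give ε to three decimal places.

0.571

Effective temperature: T_e = [S(1−α)/(4σ)]^(1/4) = 121.4 K.
Inverting T_s⁴ = 2T_e⁴/(2−ε): (T_e/T_s)⁴ = 0.7144, so ε = 2(1 − 0.7144) = 0.5711.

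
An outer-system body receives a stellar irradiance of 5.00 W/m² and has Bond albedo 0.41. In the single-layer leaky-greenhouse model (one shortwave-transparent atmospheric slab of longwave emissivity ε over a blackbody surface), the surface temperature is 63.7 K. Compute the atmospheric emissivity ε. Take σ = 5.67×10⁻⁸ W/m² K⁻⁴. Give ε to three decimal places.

0.420

First, T_e = [5.000·(1−0.41)/(4σ)]^(1/4) = 60.05 K.
T_s⁴ = T_e⁴·2/(2−ε) → ε = 2 − 2(T_e/T_s)⁴ = 2 − 2·(60.05/63.7)⁴ = 0.4200.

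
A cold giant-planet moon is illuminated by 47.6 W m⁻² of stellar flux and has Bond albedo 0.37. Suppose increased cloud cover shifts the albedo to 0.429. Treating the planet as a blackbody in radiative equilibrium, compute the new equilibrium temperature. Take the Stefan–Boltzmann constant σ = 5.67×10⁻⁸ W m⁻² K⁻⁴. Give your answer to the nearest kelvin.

105 K

New equilibrium: T₂ = [(1−0.429)·47.60/(4σ)]^(1/4) = 104.6 K.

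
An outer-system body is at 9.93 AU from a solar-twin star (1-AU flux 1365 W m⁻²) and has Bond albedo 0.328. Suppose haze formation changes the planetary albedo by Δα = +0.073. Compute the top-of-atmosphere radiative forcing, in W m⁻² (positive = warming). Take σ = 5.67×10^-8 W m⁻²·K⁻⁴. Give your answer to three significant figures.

-0.253 W m⁻²

By the inverse-square law, S = 1365/9.93² = 13.84 W m⁻².
The change in absorbed flux is Δ[S(1−α)/4] = −SΔα/4 = -0.2526 W m⁻².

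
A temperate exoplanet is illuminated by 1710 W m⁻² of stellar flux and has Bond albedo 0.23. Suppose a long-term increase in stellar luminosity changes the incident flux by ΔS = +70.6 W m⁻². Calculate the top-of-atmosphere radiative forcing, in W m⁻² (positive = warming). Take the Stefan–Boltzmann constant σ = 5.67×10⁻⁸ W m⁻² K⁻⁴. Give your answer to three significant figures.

ΔF = Δ[S(1−α)]/4 = (1−0.23)·+70.6/4 = 13.59 W m⁻².

13.6 W m⁻²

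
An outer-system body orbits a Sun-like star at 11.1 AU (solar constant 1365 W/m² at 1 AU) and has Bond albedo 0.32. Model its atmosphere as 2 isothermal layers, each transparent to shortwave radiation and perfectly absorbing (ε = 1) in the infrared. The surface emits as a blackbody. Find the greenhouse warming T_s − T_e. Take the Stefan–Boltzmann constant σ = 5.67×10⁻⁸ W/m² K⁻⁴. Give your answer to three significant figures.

24.0 kelvin

Irradiance scales as 1/d², so S = 1365 W/m² × (1/11.1)² = 11.08 W/m².
The effective emission temperature is T_e = [S(1−α)/(4σ)]^¼ = 75.92 K.
T_s = (N+1)^(1/4)·T_e = 99.91 K.
Warming: T_s − T_e = 24.00 K.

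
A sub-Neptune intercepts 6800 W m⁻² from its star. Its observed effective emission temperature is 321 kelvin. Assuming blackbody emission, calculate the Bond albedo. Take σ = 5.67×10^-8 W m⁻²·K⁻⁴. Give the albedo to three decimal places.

Energy balance: S(1−α)/4 = σT⁴, so 1−α = 4σT⁴/S.
σT⁴ = 602.0 W m⁻², so 4σT⁴ = 2408 W m⁻².
Hence α = 1 − 2408/6800 = 0.6459.

0.646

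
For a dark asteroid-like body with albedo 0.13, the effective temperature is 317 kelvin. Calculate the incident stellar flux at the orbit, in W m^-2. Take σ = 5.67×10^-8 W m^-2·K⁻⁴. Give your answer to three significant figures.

2630 W m^-2

From S(1−α)/4 = σT⁴: S = 4σT⁴/(1−α).
σT⁴ = 5.67×10⁻⁸·(317)⁴ = 572.6 W m^-2.
S = 4·572.6/0.87 = 2632 W m^-2.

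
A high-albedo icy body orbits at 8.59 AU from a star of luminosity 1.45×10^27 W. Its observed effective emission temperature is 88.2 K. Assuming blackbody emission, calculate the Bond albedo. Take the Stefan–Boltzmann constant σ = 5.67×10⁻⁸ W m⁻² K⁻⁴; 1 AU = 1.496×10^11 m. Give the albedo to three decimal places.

0.804

d = 8.59 × 1.496×10^11 m = 1.285×10^12 m.
Spreading L over a sphere of radius d: S = 1.45×10^27/(4π·1.29×10^12²) = 69.87 W m⁻².
Rearranging the radiative balance, α = 1 − 4σT⁴/S.
σT⁴ = 3.431 W m⁻², so 4σT⁴ = 13.73 W m⁻².
1−α = 13.73/69.87 = 0.1964, so α = 0.8036.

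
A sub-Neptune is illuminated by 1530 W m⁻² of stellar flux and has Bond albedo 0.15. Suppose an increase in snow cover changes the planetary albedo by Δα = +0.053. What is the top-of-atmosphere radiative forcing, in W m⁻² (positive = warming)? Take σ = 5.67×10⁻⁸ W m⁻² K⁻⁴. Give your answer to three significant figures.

-20.3 W m⁻²

TOA radiative forcing: ΔF = −S·Δα/4 = −1530·(+0.053)/4 = -20.27 W m⁻².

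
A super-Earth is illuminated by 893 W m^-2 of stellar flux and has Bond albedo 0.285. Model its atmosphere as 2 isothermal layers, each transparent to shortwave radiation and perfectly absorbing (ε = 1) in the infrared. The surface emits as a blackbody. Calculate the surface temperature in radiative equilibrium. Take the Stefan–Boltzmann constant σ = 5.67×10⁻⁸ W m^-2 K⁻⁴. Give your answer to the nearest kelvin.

303 K

OLR = S(1−α)/4 = 159.6 W m^-2; the top layer radiates at T_e = 230.3 K.
With N = 2 opaque layers, T_s = (N+1)^(1/4)·T_e = 3^(1/4)·230.3 = 303.2 K.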